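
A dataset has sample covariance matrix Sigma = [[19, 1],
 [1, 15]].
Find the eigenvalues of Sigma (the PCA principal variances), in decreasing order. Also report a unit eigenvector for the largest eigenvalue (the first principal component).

Step 1 — characteristic polynomial of 2×2 Sigma:
  det(Sigma - λI) = λ² - trace · λ + det = 0.
  trace = 19 + 15 = 34, det = 19·15 - (1)² = 284.
Step 2 — discriminant:
  Δ = trace² - 4·det = 1156 - 1136 = 20.
Step 3 — eigenvalues:
  λ = (trace ± √Δ)/2 = (34 ± 4.4721)/2,
  λ_1 = 19.2361,  λ_2 = 14.7639.

Step 4 — unit eigenvector for λ_1: solve (Sigma - λ_1 I)v = 0. First row:
  (19 - 19.2361)·v_x + (1)·v_y = 0, i.e. (-0.2361)·v_x + (1)·v_y = 0,
  so v ∝ (b, λ_1 - a) = (1, 0.2361) = u.
  ||u|| = √((1)² + (0.2361)²) = √(1.0557) ≈ 1.0275,
  v_1 = u/||u|| ≈ (0.9732, 0.2298) (||v_1|| = 1).

λ_1 = 19.2361,  λ_2 = 14.7639;  v_1 ≈ (0.9732, 0.2298)


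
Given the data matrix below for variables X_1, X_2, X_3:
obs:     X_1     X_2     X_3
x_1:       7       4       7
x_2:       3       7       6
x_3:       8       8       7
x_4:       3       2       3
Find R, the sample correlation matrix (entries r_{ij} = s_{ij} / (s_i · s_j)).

Step 1 — column means:
  mean(X_1) = (7 + 3 + 8 + 3) / 4 = 21/4 = 5.25
  mean(X_2) = (4 + 7 + 8 + 2) / 4 = 21/4 = 5.25
  mean(X_3) = (7 + 6 + 7 + 3) / 4 = 23/4 = 5.75

Step 2 — sample variances and covariances s[i,j] = (1/(n-1)) · Σ_k (x_{k,i} - mean_i) · (x_{k,j} - mean_j), with n-1 = 3:
  s[X_1,X_1] = ((1.75)·(1.75) + (-2.25)·(-2.25) + (2.75)·(2.75) + (-2.25)·(-2.25)) / 3 = 20.75/3 = 6.9167
  s[X_1,X_2] = ((1.75)·(-1.25) + (-2.25)·(1.75) + (2.75)·(2.75) + (-2.25)·(-3.25)) / 3 = 8.75/3 = 2.9167
  s[X_1,X_3] = ((1.75)·(1.25) + (-2.25)·(0.25) + (2.75)·(1.25) + (-2.25)·(-2.75)) / 3 = 11.25/3 = 3.75
  s[X_2,X_2] = ((-1.25)·(-1.25) + (1.75)·(1.75) + (2.75)·(2.75) + (-3.25)·(-3.25)) / 3 = 22.75/3 = 7.5833
  s[X_2,X_3] = ((-1.25)·(1.25) + (1.75)·(0.25) + (2.75)·(1.25) + (-3.25)·(-2.75)) / 3 = 11.25/3 = 3.75
  s[X_3,X_3] = ((1.25)·(1.25) + (0.25)·(0.25) + (1.25)·(1.25) + (-2.75)·(-2.75)) / 3 = 10.75/3 = 3.5833
  Sample standard deviations s_i = √(s[i,i]):
  s(X_1) = √(6.9167) = 2.63
  s(X_2) = √(7.5833) = 2.7538
  s(X_3) = √(3.5833) = 1.893

Step 3 — r_{ij} = s_{ij} / (s_i · s_j):
  r[X_1,X_1] = 1 (diagonal).
  r[X_1,X_2] = 2.9167 / (2.63 · 2.7538) = 2.9167 / 7.2423 = 0.4027
  r[X_1,X_3] = 3.75 / (2.63 · 1.893) = 3.75 / 4.9784 = 0.7533
  r[X_2,X_2] = 1 (diagonal).
  r[X_2,X_3] = 3.75 / (2.7538 · 1.893) = 3.75 / 5.2128 = 0.7194
  r[X_3,X_3] = 1 (diagonal).

R is symmetric with unit diagonal. Assembling:

R = [[1, 0.4027, 0.7533],
 [0.4027, 1, 0.7194],
 [0.7533, 0.7194, 1]]


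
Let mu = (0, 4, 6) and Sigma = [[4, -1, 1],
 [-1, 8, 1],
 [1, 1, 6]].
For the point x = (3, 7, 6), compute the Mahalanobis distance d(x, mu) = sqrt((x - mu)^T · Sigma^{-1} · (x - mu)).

Step 1 — centre the observation: (x - mu) = (3, 3, 0).

Step 2 — invert Sigma (cofactor / det for 3×3, or solve directly):
  Sigma^{-1} = [[0.2733, 0.0407, -0.0523],
 [0.0407, 0.1337, -0.0291],
 [-0.0523, -0.0291, 0.1802]].

Step 3 — form the quadratic (x - mu)^T · Sigma^{-1} · (x - mu):
  Sigma^{-1} · (x - mu) = (0.9419, 0.5233, -0.2442).
  (x - mu)^T · [Sigma^{-1} · (x - mu)] = (3)·(0.9419) + (3)·(0.5233) + (0)·(-0.2442) = 4.3953.

Step 4 — take square root: d = √(4.3953) ≈ 2.0965.

d(x, mu) = √(4.3953) ≈ 2.0965


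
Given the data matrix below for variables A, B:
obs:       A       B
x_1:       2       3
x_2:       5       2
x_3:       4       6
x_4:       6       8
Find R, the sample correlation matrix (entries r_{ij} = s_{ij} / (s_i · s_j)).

Step 1 — column means:
  mean(A) = (2 + 5 + 4 + 6) / 4 = 17/4 = 4.25
  mean(B) = (3 + 2 + 6 + 8) / 4 = 19/4 = 4.75

Step 2 — sample variances and covariances s[i,j] = (1/(n-1)) · Σ_k (x_{k,i} - mean_i) · (x_{k,j} - mean_j), with n-1 = 3:
  s[A,A] = ((-2.25)·(-2.25) + (0.75)·(0.75) + (-0.25)·(-0.25) + (1.75)·(1.75)) / 3 = 8.75/3 = 2.9167
  s[A,B] = ((-2.25)·(-1.75) + (0.75)·(-2.75) + (-0.25)·(1.25) + (1.75)·(3.25)) / 3 = 7.25/3 = 2.4167
  s[B,B] = ((-1.75)·(-1.75) + (-2.75)·(-2.75) + (1.25)·(1.25) + (3.25)·(3.25)) / 3 = 22.75/3 = 7.5833
  Sample standard deviations s_i = √(s[i,i]):
  s(A) = √(2.9167) = 1.7078
  s(B) = √(7.5833) = 2.7538

Step 3 — r_{ij} = s_{ij} / (s_i · s_j):
  r[A,A] = 1 (diagonal).
  r[A,B] = 2.4167 / (1.7078 · 2.7538) = 2.4167 / 4.703 = 0.5139
  r[B,B] = 1 (diagonal).

R is symmetric with unit diagonal. Assembling:

R = [[1, 0.5139],
 [0.5139, 1]]


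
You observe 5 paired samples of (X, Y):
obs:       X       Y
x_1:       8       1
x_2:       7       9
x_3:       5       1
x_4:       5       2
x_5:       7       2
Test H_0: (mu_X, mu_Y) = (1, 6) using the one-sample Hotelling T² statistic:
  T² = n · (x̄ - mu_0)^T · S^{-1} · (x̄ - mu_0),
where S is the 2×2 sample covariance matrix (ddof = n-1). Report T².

Step 1 — sample mean vector:
  mean(X) = (8 + 7 + 5 + 5 + 7) / 5 = 32/5 = 6.4
  mean(Y) = (1 + 9 + 1 + 2 + 2) / 5 = 15/5 = 3
  x̄ = (6.4, 3),  deviation x̄ - mu_0 = (6.4, 3) - (1, 6) = (5.4, -3).

Step 2 — sample covariance matrix, S[i,j] = (1/(n-1)) · Σ_k (x_{k,i} - mean_i) · (x_{k,j} - mean_j), divisor n-1 = 4:
  S[X,X] = ((1.6)·(1.6) + (0.6)·(0.6) + (-1.4)·(-1.4) + (-1.4)·(-1.4) + (0.6)·(0.6)) / 4 = 7.2/4 = 1.8
  S[X,Y] = ((1.6)·(-2) + (0.6)·(6) + (-1.4)·(-2) + (-1.4)·(-1) + (0.6)·(-1)) / 4 = 4/4 = 1
  S[Y,Y] = ((-2)·(-2) + (6)·(6) + (-2)·(-2) + (-1)·(-1) + (-1)·(-1)) / 4 = 46/4 = 11.5
  S = [[1.8, 1],
 [1, 11.5]].

Step 3 — invert S. det(S) = 1.8·11.5 - (1)² = 19.7.
  S^{-1} = (1/det) · [[d, -b], [-b, a]] = [[0.5838, -0.0508],
 [-0.0508, 0.0914]].

Step 4 — quadratic form (x̄ - mu_0)^T · S^{-1} · (x̄ - mu_0):
  S^{-1} · (x̄ - mu_0) = (3.3046, -0.5482),
  (x̄ - mu_0)^T · [...] = (5.4)·(3.3046) + (-3)·(-0.5482) = 19.4893.

Step 5 — scale by n: T² = 5 · 19.4893 = 97.4467.

T² ≈ 97.4467


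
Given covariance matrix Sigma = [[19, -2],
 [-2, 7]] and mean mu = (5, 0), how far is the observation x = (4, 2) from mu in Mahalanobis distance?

Step 1 — centre the observation: (x - mu) = (-1, 2).

Step 2 — invert Sigma. det(Sigma) = 19·7 - (-2)² = 129.
  Sigma^{-1} = (1/det) · [[d, -b], [-b, a]] = [[0.0543, 0.0155],
 [0.0155, 0.1473]].

Step 3 — form the quadratic (x - mu)^T · Sigma^{-1} · (x - mu):
  Sigma^{-1} · (x - mu) = (-0.0233, 0.2791).
  (x - mu)^T · [Sigma^{-1} · (x - mu)] = (-1)·(-0.0233) + (2)·(0.2791) = 0.5814.

Step 4 — take square root: d = √(0.5814) ≈ 0.7625.

d(x, mu) = √(0.5814) ≈ 0.7625


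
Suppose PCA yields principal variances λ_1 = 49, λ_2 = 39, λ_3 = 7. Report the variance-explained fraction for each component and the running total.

Step 1 — total variance = trace(Sigma) = Σ λ_i = 49 + 39 + 7 = 95.

Step 2 — fraction explained by component i = λ_i / Σ λ:
  PC1: 49/95 = 0.5158
  PC2: 39/95 = 0.4105
  PC3: 7/95 = 0.0737

Step 3 — cumulative fraction after k components = (λ_1 + ... + λ_k) / Σ λ:
  k = 1: 49/95 = 0.5158
  k = 2: (49 + 39)/95 = 88/95 = 0.9263
  k = 3: (49 + 39 + 7)/95 = 95/95 = 1

Summary (fraction, with percent):

explained: PC1 0.5158 (51.58%), PC2 0.4105 (41.05%), PC3 0.0737 (7.37%);  cumulative: 0.5158, 0.9263, 1


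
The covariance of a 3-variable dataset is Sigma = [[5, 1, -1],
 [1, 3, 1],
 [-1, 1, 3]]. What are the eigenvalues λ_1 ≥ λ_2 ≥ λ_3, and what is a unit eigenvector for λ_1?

Step 1 — characteristic polynomial p(λ) = det(λI - Sigma) = λ³ - tr·λ² + c_1·λ - det, where tr = trace, c_1 = sum of the principal 2×2 minors, det = det(Sigma):
  tr = 5 + 3 + 3 = 11,
  c_1 = (5·3 - (1)²) + (5·3 - (-1)²) + (3·3 - (1)²) = 14 + 14 + 8 = 36,
  det = 5·(3·3 - (1)²) - (1)·((1)·3 - (1)·(-1)) + (-1)·((1)·(1) - 3·(-1)) = 5·(8) - (1)·(4) + (-1)·(4) = 32.
  So p(λ) = λ³ - 11λ² + 36λ - 32.
Step 2 — look for an integer root (rational root theorem: any rational root is an integer divisor of 32). Testing λ = 4:
  p(4) = 64 - 176 + 144 - 32 = 0  ✓
  Dividing out (λ - 4): p(λ) = (λ - 4)(λ² - 7λ + 8).
Step 3 — remaining eigenvalues from the quadratic λ² - 7λ + 8 = 0:
  Δ = 7² - 4·8 = 49 - 32 = 17,  λ = (7 ± √17)/2 = (7 ± 4.1231)/2 ≈ 5.5616 or 1.4384.
  Sorted: λ_1 = 5.5616,  λ_2 = 4,  λ_3 = 1.4384  (check: sum = 11 = tr ✓).

Step 4 — unit eigenvector for λ_1 ≈ 5.5616: v spans the null space of (Sigma - λ_1 I), whose rows are
  r_1 = (-0.5616, 1, -1),  r_2 = (1, -2.5616, 1),  r_3 = (-1, 1, -2.5616).
  v is orthogonal to every row, so take v ∝ r_1 × r_2 = ((1)·(1) - (-1)·(-2.5616), (-1)·(1) - (-0.5616)·(1), (-0.5616)·(-2.5616) - (1)·(1)) ≈ (-1.5616, -0.4384, 0.4384).
  Rescale (multiply by -1 so the first nonzero entry is positive): u = (1.5616, 0.4384, -0.4384).
  ||u|| = √((1.5616)² + (0.4384)² + (-0.4384)²) = √(2.8229) ≈ 1.6802,  v_1 = u/||u|| ≈ (0.9294, 0.261, -0.261) (||v_1|| = 1).

λ_1 = 5.5616,  λ_2 = 4,  λ_3 = 1.4384;  v_1 ≈ (0.9294, 0.261, -0.261)


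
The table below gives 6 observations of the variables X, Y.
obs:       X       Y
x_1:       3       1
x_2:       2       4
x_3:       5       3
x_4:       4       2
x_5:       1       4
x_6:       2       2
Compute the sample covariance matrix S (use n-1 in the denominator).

Step 1 — column means:
  mean(X) = (3 + 2 + 5 + 4 + 1 + 2) / 6 = 17/6 = 2.8333
  mean(Y) = (1 + 4 + 3 + 2 + 4 + 2) / 6 = 16/6 = 2.6667

Step 2 — sample covariance S[i,j] = (1/(n-1)) · Σ_k (x_{k,i} - mean_i) · (x_{k,j} - mean_j), with n-1 = 5.
  S[X,X] = ((0.1667)·(0.1667) + (-0.8333)·(-0.8333) + (2.1667)·(2.1667) + (1.1667)·(1.1667) + (-1.8333)·(-1.8333) + (-0.8333)·(-0.8333)) / 5 = 10.8333/5 = 2.1667
  S[X,Y] = ((0.1667)·(-1.6667) + (-0.8333)·(1.3333) + (2.1667)·(0.3333) + (1.1667)·(-0.6667) + (-1.8333)·(1.3333) + (-0.8333)·(-0.6667)) / 5 = -3.3333/5 = -0.6667
  S[Y,Y] = ((-1.6667)·(-1.6667) + (1.3333)·(1.3333) + (0.3333)·(0.3333) + (-0.6667)·(-0.6667) + (1.3333)·(1.3333) + (-0.6667)·(-0.6667)) / 5 = 7.3333/5 = 1.4667

S is symmetric (S[j,i] = S[i,j]). Assembling:

S = [[2.1667, -0.6667],
 [-0.6667, 1.4667]]


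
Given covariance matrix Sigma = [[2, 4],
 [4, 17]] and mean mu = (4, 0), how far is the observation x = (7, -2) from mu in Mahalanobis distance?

Step 1 — centre the observation: (x - mu) = (3, -2).

Step 2 — invert Sigma. det(Sigma) = 2·17 - (4)² = 18.
  Sigma^{-1} = (1/det) · [[d, -b], [-b, a]] = [[0.9444, -0.2222],
 [-0.2222, 0.1111]].

Step 3 — form the quadratic (x - mu)^T · Sigma^{-1} · (x - mu):
  Sigma^{-1} · (x - mu) = (3.2778, -0.8889).
  (x - mu)^T · [Sigma^{-1} · (x - mu)] = (3)·(3.2778) + (-2)·(-0.8889) = 11.6111.

Step 4 — take square root: d = √(11.6111) ≈ 3.4075.

d(x, mu) = √(11.6111) ≈ 3.4075


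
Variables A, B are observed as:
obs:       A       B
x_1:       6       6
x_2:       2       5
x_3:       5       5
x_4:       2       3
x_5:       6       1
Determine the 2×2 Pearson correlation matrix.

Step 1 — column means:
  mean(A) = (6 + 2 + 5 + 2 + 6) / 5 = 21/5 = 4.2
  mean(B) = (6 + 5 + 5 + 3 + 1) / 5 = 20/5 = 4

Step 2 — sample variances and covariances s[i,j] = (1/(n-1)) · Σ_k (x_{k,i} - mean_i) · (x_{k,j} - mean_j), with n-1 = 4:
  s[A,A] = ((1.8)·(1.8) + (-2.2)·(-2.2) + (0.8)·(0.8) + (-2.2)·(-2.2) + (1.8)·(1.8)) / 4 = 16.8/4 = 4.2
  s[A,B] = ((1.8)·(2) + (-2.2)·(1) + (0.8)·(1) + (-2.2)·(-1) + (1.8)·(-3)) / 4 = -1/4 = -0.25
  s[B,B] = ((2)·(2) + (1)·(1) + (1)·(1) + (-1)·(-1) + (-3)·(-3)) / 4 = 16/4 = 4
  Sample standard deviations s_i = √(s[i,i]):
  s(A) = √(4.2) = 2.0494
  s(B) = √(4) = 2

Step 3 — r_{ij} = s_{ij} / (s_i · s_j):
  r[A,A] = 1 (diagonal).
  r[A,B] = -0.25 / (2.0494 · 2) = -0.25 / 4.0988 = -0.061
  r[B,B] = 1 (diagonal).

R is symmetric with unit diagonal. Assembling:

R = [[1, -0.061],
 [-0.061, 1]]


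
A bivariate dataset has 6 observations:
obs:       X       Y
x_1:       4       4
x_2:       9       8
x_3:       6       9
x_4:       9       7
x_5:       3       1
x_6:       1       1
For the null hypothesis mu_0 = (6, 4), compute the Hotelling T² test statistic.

Step 1 — sample mean vector:
  mean(X) = (4 + 9 + 6 + 9 + 3 + 1) / 6 = 32/6 = 5.3333
  mean(Y) = (4 + 8 + 9 + 7 + 1 + 1) / 6 = 30/6 = 5
  x̄ = (5.3333, 5),  deviation x̄ - mu_0 = (5.3333, 5) - (6, 4) = (-0.6667, 1).

Step 2 — sample covariance matrix, S[i,j] = (1/(n-1)) · Σ_k (x_{k,i} - mean_i) · (x_{k,j} - mean_j), divisor n-1 = 5:
  S[X,X] = ((-1.3333)·(-1.3333) + (3.6667)·(3.6667) + (0.6667)·(0.6667) + (3.6667)·(3.6667) + (-2.3333)·(-2.3333) + (-4.3333)·(-4.3333)) / 5 = 53.3333/5 = 10.6667
  S[X,Y] = ((-1.3333)·(-1) + (3.6667)·(3) + (0.6667)·(4) + (3.6667)·(2) + (-2.3333)·(-4) + (-4.3333)·(-4)) / 5 = 49/5 = 9.8
  S[Y,Y] = ((-1)·(-1) + (3)·(3) + (4)·(4) + (2)·(2) + (-4)·(-4) + (-4)·(-4)) / 5 = 62/5 = 12.4
  S = [[10.6667, 9.8],
 [9.8, 12.4]].

Step 3 — invert S. det(S) = 10.6667·12.4 - (9.8)² = 36.2267.
  S^{-1} = (1/det) · [[d, -b], [-b, a]] = [[0.3423, -0.2705],
 [-0.2705, 0.2944]].

Step 4 — quadratic form (x̄ - mu_0)^T · S^{-1} · (x̄ - mu_0):
  S^{-1} · (x̄ - mu_0) = (-0.4987, 0.4748),
  (x̄ - mu_0)^T · [...] = (-0.6667)·(-0.4987) + (1)·(0.4748) = 0.8073.

Step 5 — scale by n: T² = 6 · 0.8073 = 4.8436.

T² ≈ 4.8436


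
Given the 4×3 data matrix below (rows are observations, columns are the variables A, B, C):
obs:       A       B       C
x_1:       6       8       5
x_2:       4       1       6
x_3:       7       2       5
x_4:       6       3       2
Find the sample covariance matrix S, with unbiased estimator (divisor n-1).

Step 1 — column means:
  mean(A) = (6 + 4 + 7 + 6) / 4 = 23/4 = 5.75
  mean(B) = (8 + 1 + 2 + 3) / 4 = 14/4 = 3.5
  mean(C) = (5 + 6 + 5 + 2) / 4 = 18/4 = 4.5

Step 2 — sample covariance S[i,j] = (1/(n-1)) · Σ_k (x_{k,i} - mean_i) · (x_{k,j} - mean_j), with n-1 = 3.
  S[A,A] = ((0.25)·(0.25) + (-1.75)·(-1.75) + (1.25)·(1.25) + (0.25)·(0.25)) / 3 = 4.75/3 = 1.5833
  S[A,B] = ((0.25)·(4.5) + (-1.75)·(-2.5) + (1.25)·(-1.5) + (0.25)·(-0.5)) / 3 = 3.5/3 = 1.1667
  S[A,C] = ((0.25)·(0.5) + (-1.75)·(1.5) + (1.25)·(0.5) + (0.25)·(-2.5)) / 3 = -2.5/3 = -0.8333
  S[B,B] = ((4.5)·(4.5) + (-2.5)·(-2.5) + (-1.5)·(-1.5) + (-0.5)·(-0.5)) / 3 = 29/3 = 9.6667
  S[B,C] = ((4.5)·(0.5) + (-2.5)·(1.5) + (-1.5)·(0.5) + (-0.5)·(-2.5)) / 3 = -1/3 = -0.3333
  S[C,C] = ((0.5)·(0.5) + (1.5)·(1.5) + (0.5)·(0.5) + (-2.5)·(-2.5)) / 3 = 9/3 = 3

S is symmetric (S[j,i] = S[i,j]). Assembling:

S = [[1.5833, 1.1667, -0.8333],
 [1.1667, 9.6667, -0.3333],
 [-0.8333, -0.3333, 3]]


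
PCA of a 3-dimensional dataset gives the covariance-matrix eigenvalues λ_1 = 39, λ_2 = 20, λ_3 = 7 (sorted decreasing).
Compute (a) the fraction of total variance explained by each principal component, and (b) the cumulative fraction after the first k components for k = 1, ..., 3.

Step 1 — total variance = trace(Sigma) = Σ λ_i = 39 + 20 + 7 = 66.

Step 2 — fraction explained by component i = λ_i / Σ λ:
  PC1: 39/66 = 0.5909
  PC2: 20/66 = 0.303
  PC3: 7/66 = 0.1061

Step 3 — cumulative fraction after k components = (λ_1 + ... + λ_k) / Σ λ:
  k = 1: 39/66 = 0.5909
  k = 2: (39 + 20)/66 = 59/66 = 0.8939
  k = 3: (39 + 20 + 7)/66 = 66/66 = 1

Summary (fraction, with percent):

explained: PC1 0.5909 (59.09%), PC2 0.303 (30.3%), PC3 0.1061 (10.61%);  cumulative: 0.5909, 0.8939, 1


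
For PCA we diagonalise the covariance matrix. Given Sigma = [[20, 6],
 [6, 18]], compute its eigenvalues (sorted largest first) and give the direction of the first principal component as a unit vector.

Step 1 — characteristic polynomial of 2×2 Sigma:
  det(Sigma - λI) = λ² - trace · λ + det = 0.
  trace = 20 + 18 = 38, det = 20·18 - (6)² = 324.
Step 2 — discriminant:
  Δ = trace² - 4·det = 1444 - 1296 = 148.
Step 3 — eigenvalues:
  λ = (trace ± √Δ)/2 = (38 ± 12.1655)/2,
  λ_1 = 25.0828,  λ_2 = 12.9172.

Step 4 — unit eigenvector for λ_1: solve (Sigma - λ_1 I)v = 0. First row:
  (20 - 25.0828)·v_x + (6)·v_y = 0, i.e. (-5.0828)·v_x + (6)·v_y = 0,
  so v ∝ (b, λ_1 - a) = (6, 5.0828) = u.
  ||u|| = √((6)² + (5.0828)²) = √(61.8345) ≈ 7.8635,
  v_1 = u/||u|| ≈ (0.763, 0.6464) (||v_1|| = 1).

λ_1 = 25.0828,  λ_2 = 12.9172;  v_1 ≈ (0.763, 0.6464)


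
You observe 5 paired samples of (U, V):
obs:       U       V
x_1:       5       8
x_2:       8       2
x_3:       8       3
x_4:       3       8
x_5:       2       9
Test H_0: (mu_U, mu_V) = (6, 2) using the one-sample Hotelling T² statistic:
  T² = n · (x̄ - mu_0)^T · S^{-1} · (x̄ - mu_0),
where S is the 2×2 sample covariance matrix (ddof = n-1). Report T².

Step 1 — sample mean vector:
  mean(U) = (5 + 8 + 8 + 3 + 2) / 5 = 26/5 = 5.2
  mean(V) = (8 + 2 + 3 + 8 + 9) / 5 = 30/5 = 6
  x̄ = (5.2, 6),  deviation x̄ - mu_0 = (5.2, 6) - (6, 2) = (-0.8, 4).

Step 2 — sample covariance matrix, S[i,j] = (1/(n-1)) · Σ_k (x_{k,i} - mean_i) · (x_{k,j} - mean_j), divisor n-1 = 4:
  S[U,U] = ((-0.2)·(-0.2) + (2.8)·(2.8) + (2.8)·(2.8) + (-2.2)·(-2.2) + (-3.2)·(-3.2)) / 4 = 30.8/4 = 7.7
  S[U,V] = ((-0.2)·(2) + (2.8)·(-4) + (2.8)·(-3) + (-2.2)·(2) + (-3.2)·(3)) / 4 = -34/4 = -8.5
  S[V,V] = ((2)·(2) + (-4)·(-4) + (-3)·(-3) + (2)·(2) + (3)·(3)) / 4 = 42/4 = 10.5
  S = [[7.7, -8.5],
 [-8.5, 10.5]].

Step 3 — invert S. det(S) = 7.7·10.5 - (-8.5)² = 8.6.
  S^{-1} = (1/det) · [[d, -b], [-b, a]] = [[1.2209, 0.9884],
 [0.9884, 0.8953]].

Step 4 — quadratic form (x̄ - mu_0)^T · S^{-1} · (x̄ - mu_0):
  S^{-1} · (x̄ - mu_0) = (2.9767, 2.7907),
  (x̄ - mu_0)^T · [...] = (-0.8)·(2.9767) + (4)·(2.7907) = 8.7814.

Step 5 — scale by n: T² = 5 · 8.7814 = 43.907.

T² ≈ 43.907


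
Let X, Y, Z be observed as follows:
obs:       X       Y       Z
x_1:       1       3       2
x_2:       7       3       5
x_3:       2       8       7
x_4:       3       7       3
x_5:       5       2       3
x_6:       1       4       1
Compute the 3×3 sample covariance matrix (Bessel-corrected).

Step 1 — column means:
  mean(X) = (1 + 7 + 2 + 3 + 5 + 1) / 6 = 19/6 = 3.1667
  mean(Y) = (3 + 3 + 8 + 7 + 2 + 4) / 6 = 27/6 = 4.5
  mean(Z) = (2 + 5 + 7 + 3 + 3 + 1) / 6 = 21/6 = 3.5

Step 2 — sample covariance S[i,j] = (1/(n-1)) · Σ_k (x_{k,i} - mean_i) · (x_{k,j} - mean_j), with n-1 = 5.
  S[X,X] = ((-2.1667)·(-2.1667) + (3.8333)·(3.8333) + (-1.1667)·(-1.1667) + (-0.1667)·(-0.1667) + (1.8333)·(1.8333) + (-2.1667)·(-2.1667)) / 5 = 28.8333/5 = 5.7667
  S[X,Y] = ((-2.1667)·(-1.5) + (3.8333)·(-1.5) + (-1.1667)·(3.5) + (-0.1667)·(2.5) + (1.8333)·(-2.5) + (-2.1667)·(-0.5)) / 5 = -10.5/5 = -2.1
  S[X,Z] = ((-2.1667)·(-1.5) + (3.8333)·(1.5) + (-1.1667)·(3.5) + (-0.1667)·(-0.5) + (1.8333)·(-0.5) + (-2.1667)·(-2.5)) / 5 = 9.5/5 = 1.9
  S[Y,Y] = ((-1.5)·(-1.5) + (-1.5)·(-1.5) + (3.5)·(3.5) + (2.5)·(2.5) + (-2.5)·(-2.5) + (-0.5)·(-0.5)) / 5 = 29.5/5 = 5.9
  S[Y,Z] = ((-1.5)·(-1.5) + (-1.5)·(1.5) + (3.5)·(3.5) + (2.5)·(-0.5) + (-2.5)·(-0.5) + (-0.5)·(-2.5)) / 5 = 13.5/5 = 2.7
  S[Z,Z] = ((-1.5)·(-1.5) + (1.5)·(1.5) + (3.5)·(3.5) + (-0.5)·(-0.5) + (-0.5)·(-0.5) + (-2.5)·(-2.5)) / 5 = 23.5/5 = 4.7

S is symmetric (S[j,i] = S[i,j]). Assembling:

S = [[5.7667, -2.1, 1.9],
 [-2.1, 5.9, 2.7],
 [1.9, 2.7, 4.7]]


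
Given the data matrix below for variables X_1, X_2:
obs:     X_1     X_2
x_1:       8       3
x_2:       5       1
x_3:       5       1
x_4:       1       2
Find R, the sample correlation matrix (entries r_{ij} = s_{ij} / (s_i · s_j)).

Step 1 — column means:
  mean(X_1) = (8 + 5 + 5 + 1) / 4 = 19/4 = 4.75
  mean(X_2) = (3 + 1 + 1 + 2) / 4 = 7/4 = 1.75

Step 2 — sample variances and covariances s[i,j] = (1/(n-1)) · Σ_k (x_{k,i} - mean_i) · (x_{k,j} - mean_j), with n-1 = 3:
  s[X_1,X_1] = ((3.25)·(3.25) + (0.25)·(0.25) + (0.25)·(0.25) + (-3.75)·(-3.75)) / 3 = 24.75/3 = 8.25
  s[X_1,X_2] = ((3.25)·(1.25) + (0.25)·(-0.75) + (0.25)·(-0.75) + (-3.75)·(0.25)) / 3 = 2.75/3 = 0.9167
  s[X_2,X_2] = ((1.25)·(1.25) + (-0.75)·(-0.75) + (-0.75)·(-0.75) + (0.25)·(0.25)) / 3 = 2.75/3 = 0.9167
  Sample standard deviations s_i = √(s[i,i]):
  s(X_1) = √(8.25) = 2.8723
  s(X_2) = √(0.9167) = 0.9574

Step 3 — r_{ij} = s_{ij} / (s_i · s_j):
  r[X_1,X_1] = 1 (diagonal).
  r[X_1,X_2] = 0.9167 / (2.8723 · 0.9574) = 0.9167 / 2.75 = 0.3333
  r[X_2,X_2] = 1 (diagonal).

R is symmetric with unit diagonal. Assembling:

R = [[1, 0.3333],
 [0.3333, 1]]


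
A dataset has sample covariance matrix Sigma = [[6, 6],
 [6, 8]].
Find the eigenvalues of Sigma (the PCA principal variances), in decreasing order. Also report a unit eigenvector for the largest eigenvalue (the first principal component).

Step 1 — characteristic polynomial of 2×2 Sigma:
  det(Sigma - λI) = λ² - trace · λ + det = 0.
  trace = 6 + 8 = 14, det = 6·8 - (6)² = 12.
Step 2 — discriminant:
  Δ = trace² - 4·det = 196 - 48 = 148.
Step 3 — eigenvalues:
  λ = (trace ± √Δ)/2 = (14 ± 12.1655)/2,
  λ_1 = 13.0828,  λ_2 = 0.9172.

Step 4 — unit eigenvector for λ_1: solve (Sigma - λ_1 I)v = 0. First row:
  (6 - 13.0828)·v_x + (6)·v_y = 0, i.e. (-7.0828)·v_x + (6)·v_y = 0,
  so v ∝ (b, λ_1 - a) = (6, 7.0828) = u.
  ||u|| = √((6)² + (7.0828)²) = √(86.1655) ≈ 9.2825,
  v_1 = u/||u|| ≈ (0.6464, 0.763) (||v_1|| = 1).

λ_1 = 13.0828,  λ_2 = 0.9172;  v_1 ≈ (0.6464, 0.763)


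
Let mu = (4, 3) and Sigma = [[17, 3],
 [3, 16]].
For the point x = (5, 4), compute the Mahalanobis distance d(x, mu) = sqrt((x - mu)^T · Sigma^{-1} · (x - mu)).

Step 1 — centre the observation: (x - mu) = (1, 1).

Step 2 — invert Sigma. det(Sigma) = 17·16 - (3)² = 263.
  Sigma^{-1} = (1/det) · [[d, -b], [-b, a]] = [[0.0608, -0.0114],
 [-0.0114, 0.0646]].

Step 3 — form the quadratic (x - mu)^T · Sigma^{-1} · (x - mu):
  Sigma^{-1} · (x - mu) = (0.0494, 0.0532).
  (x - mu)^T · [Sigma^{-1} · (x - mu)] = (1)·(0.0494) + (1)·(0.0532) = 0.1027.

Step 4 — take square root: d = √(0.1027) ≈ 0.3204.

d(x, mu) = √(0.1027) ≈ 0.3204


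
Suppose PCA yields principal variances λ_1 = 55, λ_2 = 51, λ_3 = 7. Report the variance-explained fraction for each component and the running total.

Step 1 — total variance = trace(Sigma) = Σ λ_i = 55 + 51 + 7 = 113.

Step 2 — fraction explained by component i = λ_i / Σ λ:
  PC1: 55/113 = 0.4867
  PC2: 51/113 = 0.4513
  PC3: 7/113 = 0.0619

Step 3 — cumulative fraction after k components = (λ_1 + ... + λ_k) / Σ λ:
  k = 1: 55/113 = 0.4867
  k = 2: (55 + 51)/113 = 106/113 = 0.9381
  k = 3: (55 + 51 + 7)/113 = 113/113 = 1

Summary (fraction, with percent):

explained: PC1 0.4867 (48.67%), PC2 0.4513 (45.13%), PC3 0.0619 (6.19%);  cumulative: 0.4867, 0.9381, 1


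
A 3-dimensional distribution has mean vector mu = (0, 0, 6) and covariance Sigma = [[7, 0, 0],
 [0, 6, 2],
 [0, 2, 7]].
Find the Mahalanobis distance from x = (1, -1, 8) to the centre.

Step 1 — centre the observation: (x - mu) = (1, -1, 2).

Step 2 — invert Sigma (cofactor / det for 3×3, or solve directly):
  Sigma^{-1} = [[0.1429, 0, 0],
 [0, 0.1842, -0.0526],
 [0, -0.0526, 0.1579]].

Step 3 — form the quadratic (x - mu)^T · Sigma^{-1} · (x - mu):
  Sigma^{-1} · (x - mu) = (0.1429, -0.2895, 0.3684).
  (x - mu)^T · [Sigma^{-1} · (x - mu)] = (1)·(0.1429) + (-1)·(-0.2895) + (2)·(0.3684) = 1.1692.

Step 4 — take square root: d = √(1.1692) ≈ 1.0813.

d(x, mu) = √(1.1692) ≈ 1.0813


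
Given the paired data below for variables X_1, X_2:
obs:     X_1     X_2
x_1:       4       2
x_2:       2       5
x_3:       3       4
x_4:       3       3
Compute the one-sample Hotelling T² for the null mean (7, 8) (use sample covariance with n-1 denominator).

Step 1 — sample mean vector:
  mean(X_1) = (4 + 2 + 3 + 3) / 4 = 12/4 = 3
  mean(X_2) = (2 + 5 + 4 + 3) / 4 = 14/4 = 3.5
  x̄ = (3, 3.5),  deviation x̄ - mu_0 = (3, 3.5) - (7, 8) = (-4, -4.5).

Step 2 — sample covariance matrix, S[i,j] = (1/(n-1)) · Σ_k (x_{k,i} - mean_i) · (x_{k,j} - mean_j), divisor n-1 = 3:
  S[X_1,X_1] = ((1)·(1) + (-1)·(-1) + (0)·(0) + (0)·(0)) / 3 = 2/3 = 0.6667
  S[X_1,X_2] = ((1)·(-1.5) + (-1)·(1.5) + (0)·(0.5) + (0)·(-0.5)) / 3 = -3/3 = -1
  S[X_2,X_2] = ((-1.5)·(-1.5) + (1.5)·(1.5) + (0.5)·(0.5) + (-0.5)·(-0.5)) / 3 = 5/3 = 1.6667
  S = [[0.6667, -1],
 [-1, 1.6667]].

Step 3 — invert S. det(S) = 0.6667·1.6667 - (-1)² = 0.1111.
  S^{-1} = (1/det) · [[d, -b], [-b, a]] = [[15, 9],
 [9, 6]].

Step 4 — quadratic form (x̄ - mu_0)^T · S^{-1} · (x̄ - mu_0):
  S^{-1} · (x̄ - mu_0) = (-100.5, -63),
  (x̄ - mu_0)^T · [...] = (-4)·(-100.5) + (-4.5)·(-63) = 685.5.

Step 5 — scale by n: T² = 4 · 685.5 = 2742.

T² ≈ 2742


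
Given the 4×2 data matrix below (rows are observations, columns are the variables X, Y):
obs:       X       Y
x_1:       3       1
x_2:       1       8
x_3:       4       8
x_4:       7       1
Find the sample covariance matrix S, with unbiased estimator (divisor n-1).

Step 1 — column means:
  mean(X) = (3 + 1 + 4 + 7) / 4 = 15/4 = 3.75
  mean(Y) = (1 + 8 + 8 + 1) / 4 = 18/4 = 4.5

Step 2 — sample covariance S[i,j] = (1/(n-1)) · Σ_k (x_{k,i} - mean_i) · (x_{k,j} - mean_j), with n-1 = 3.
  S[X,X] = ((-0.75)·(-0.75) + (-2.75)·(-2.75) + (0.25)·(0.25) + (3.25)·(3.25)) / 3 = 18.75/3 = 6.25
  S[X,Y] = ((-0.75)·(-3.5) + (-2.75)·(3.5) + (0.25)·(3.5) + (3.25)·(-3.5)) / 3 = -17.5/3 = -5.8333
  S[Y,Y] = ((-3.5)·(-3.5) + (3.5)·(3.5) + (3.5)·(3.5) + (-3.5)·(-3.5)) / 3 = 49/3 = 16.3333

S is symmetric (S[j,i] = S[i,j]). Assembling:

S = [[6.25, -5.8333],
 [-5.8333, 16.3333]]


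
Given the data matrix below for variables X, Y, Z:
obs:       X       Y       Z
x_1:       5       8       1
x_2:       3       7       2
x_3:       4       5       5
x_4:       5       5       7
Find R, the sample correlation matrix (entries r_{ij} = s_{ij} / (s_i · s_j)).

Step 1 — column means:
  mean(X) = (5 + 3 + 4 + 5) / 4 = 17/4 = 4.25
  mean(Y) = (8 + 7 + 5 + 5) / 4 = 25/4 = 6.25
  mean(Z) = (1 + 2 + 5 + 7) / 4 = 15/4 = 3.75

Step 2 — sample variances and covariances s[i,j] = (1/(n-1)) · Σ_k (x_{k,i} - mean_i) · (x_{k,j} - mean_j), with n-1 = 3:
  s[X,X] = ((0.75)·(0.75) + (-1.25)·(-1.25) + (-0.25)·(-0.25) + (0.75)·(0.75)) / 3 = 2.75/3 = 0.9167
  s[X,Y] = ((0.75)·(1.75) + (-1.25)·(0.75) + (-0.25)·(-1.25) + (0.75)·(-1.25)) / 3 = -0.25/3 = -0.0833
  s[X,Z] = ((0.75)·(-2.75) + (-1.25)·(-1.75) + (-0.25)·(1.25) + (0.75)·(3.25)) / 3 = 2.25/3 = 0.75
  s[Y,Y] = ((1.75)·(1.75) + (0.75)·(0.75) + (-1.25)·(-1.25) + (-1.25)·(-1.25)) / 3 = 6.75/3 = 2.25
  s[Y,Z] = ((1.75)·(-2.75) + (0.75)·(-1.75) + (-1.25)·(1.25) + (-1.25)·(3.25)) / 3 = -11.75/3 = -3.9167
  s[Z,Z] = ((-2.75)·(-2.75) + (-1.75)·(-1.75) + (1.25)·(1.25) + (3.25)·(3.25)) / 3 = 22.75/3 = 7.5833
  Sample standard deviations s_i = √(s[i,i]):
  s(X) = √(0.9167) = 0.9574
  s(Y) = √(2.25) = 1.5
  s(Z) = √(7.5833) = 2.7538

Step 3 — r_{ij} = s_{ij} / (s_i · s_j):
  r[X,X] = 1 (diagonal).
  r[X,Y] = -0.0833 / (0.9574 · 1.5) = -0.0833 / 1.4361 = -0.058
  r[X,Z] = 0.75 / (0.9574 · 2.7538) = 0.75 / 2.6365 = 0.2845
  r[Y,Y] = 1 (diagonal).
  r[Y,Z] = -3.9167 / (1.5 · 2.7538) = -3.9167 / 4.1307 = -0.9482
  r[Z,Z] = 1 (diagonal).

R is symmetric with unit diagonal. Assembling:

R = [[1, -0.058, 0.2845],
 [-0.058, 1, -0.9482],
 [0.2845, -0.9482, 1]]


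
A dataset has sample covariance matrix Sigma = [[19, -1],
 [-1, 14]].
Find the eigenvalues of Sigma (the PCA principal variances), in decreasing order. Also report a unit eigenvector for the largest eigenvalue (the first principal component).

Step 1 — characteristic polynomial of 2×2 Sigma:
  det(Sigma - λI) = λ² - trace · λ + det = 0.
  trace = 19 + 14 = 33, det = 19·14 - (-1)² = 265.
Step 2 — discriminant:
  Δ = trace² - 4·det = 1089 - 1060 = 29.
Step 3 — eigenvalues:
  λ = (trace ± √Δ)/2 = (33 ± 5.3852)/2,
  λ_1 = 19.1926,  λ_2 = 13.8074.

Step 4 — unit eigenvector for λ_1: solve (Sigma - λ_1 I)v = 0. First row:
  (19 - 19.1926)·v_x + (-1)·v_y = 0, i.e. (-0.1926)·v_x + (-1)·v_y = 0,
  so v ∝ (b, λ_1 - a) = (-1, 0.1926); multiply by -1 so the first entry is positive: u = (1, -0.1926).
  ||u|| = √((1)² + (-0.1926)²) = √(1.0371) ≈ 1.0184,
  v_1 = u/||u|| ≈ (0.982, -0.1891) (||v_1|| = 1).

λ_1 = 19.1926,  λ_2 = 13.8074;  v_1 ≈ (0.982, -0.1891)


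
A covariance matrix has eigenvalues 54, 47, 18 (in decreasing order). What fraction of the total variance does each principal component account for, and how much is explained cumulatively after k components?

Step 1 — total variance = trace(Sigma) = Σ λ_i = 54 + 47 + 18 = 119.

Step 2 — fraction explained by component i = λ_i / Σ λ:
  PC1: 54/119 = 0.4538
  PC2: 47/119 = 0.395
  PC3: 18/119 = 0.1513

Step 3 — cumulative fraction after k components = (λ_1 + ... + λ_k) / Σ λ:
  k = 1: 54/119 = 0.4538
  k = 2: (54 + 47)/119 = 101/119 = 0.8487
  k = 3: (54 + 47 + 18)/119 = 119/119 = 1

Summary (fraction, with percent):

explained: PC1 0.4538 (45.38%), PC2 0.395 (39.5%), PC3 0.1513 (15.13%);  cumulative: 0.4538, 0.8487, 1


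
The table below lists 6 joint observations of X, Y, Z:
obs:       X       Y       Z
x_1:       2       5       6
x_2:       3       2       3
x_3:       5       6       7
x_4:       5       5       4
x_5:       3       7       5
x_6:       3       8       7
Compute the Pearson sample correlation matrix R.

Step 1 — column means:
  mean(X) = (2 + 3 + 5 + 5 + 3 + 3) / 6 = 21/6 = 3.5
  mean(Y) = (5 + 2 + 6 + 5 + 7 + 8) / 6 = 33/6 = 5.5
  mean(Z) = (6 + 3 + 7 + 4 + 5 + 7) / 6 = 32/6 = 5.3333

Step 2 — sample variances and covariances s[i,j] = (1/(n-1)) · Σ_k (x_{k,i} - mean_i) · (x_{k,j} - mean_j), with n-1 = 5:
  s[X,X] = ((-1.5)·(-1.5) + (-0.5)·(-0.5) + (1.5)·(1.5) + (1.5)·(1.5) + (-0.5)·(-0.5) + (-0.5)·(-0.5)) / 5 = 7.5/5 = 1.5
  s[X,Y] = ((-1.5)·(-0.5) + (-0.5)·(-3.5) + (1.5)·(0.5) + (1.5)·(-0.5) + (-0.5)·(1.5) + (-0.5)·(2.5)) / 5 = 0.5/5 = 0.1
  s[X,Z] = ((-1.5)·(0.6667) + (-0.5)·(-2.3333) + (1.5)·(1.6667) + (1.5)·(-1.3333) + (-0.5)·(-0.3333) + (-0.5)·(1.6667)) / 5 = 0/5 = 0
  s[Y,Y] = ((-0.5)·(-0.5) + (-3.5)·(-3.5) + (0.5)·(0.5) + (-0.5)·(-0.5) + (1.5)·(1.5) + (2.5)·(2.5)) / 5 = 21.5/5 = 4.3
  s[Y,Z] = ((-0.5)·(0.6667) + (-3.5)·(-2.3333) + (0.5)·(1.6667) + (-0.5)·(-1.3333) + (1.5)·(-0.3333) + (2.5)·(1.6667)) / 5 = 13/5 = 2.6
  s[Z,Z] = ((0.6667)·(0.6667) + (-2.3333)·(-2.3333) + (1.6667)·(1.6667) + (-1.3333)·(-1.3333) + (-0.3333)·(-0.3333) + (1.6667)·(1.6667)) / 5 = 13.3333/5 = 2.6667
  Sample standard deviations s_i = √(s[i,i]):
  s(X) = √(1.5) = 1.2247
  s(Y) = √(4.3) = 2.0736
  s(Z) = √(2.6667) = 1.633

Step 3 — r_{ij} = s_{ij} / (s_i · s_j):
  r[X,X] = 1 (diagonal).
  r[X,Y] = 0.1 / (1.2247 · 2.0736) = 0.1 / 2.5397 = 0.0394
  r[X,Z] = 0 / (1.2247 · 1.633) = 0 / 2 = 0
  r[Y,Y] = 1 (diagonal).
  r[Y,Z] = 2.6 / (2.0736 · 1.633) = 2.6 / 3.3862 = 0.7678
  r[Z,Z] = 1 (diagonal).

R is symmetric with unit diagonal. Assembling:

R = [[1, 0.0394, 0],
 [0.0394, 1, 0.7678],
 [0, 0.7678, 1]]


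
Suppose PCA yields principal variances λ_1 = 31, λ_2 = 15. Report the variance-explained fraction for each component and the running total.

Step 1 — total variance = trace(Sigma) = Σ λ_i = 31 + 15 = 46.

Step 2 — fraction explained by component i = λ_i / Σ λ:
  PC1: 31/46 = 0.6739
  PC2: 15/46 = 0.3261

Step 3 — cumulative fraction after k components = (λ_1 + ... + λ_k) / Σ λ:
  k = 1: 31/46 = 0.6739
  k = 2: (31 + 15)/46 = 46/46 = 1

Summary (fraction, with percent):

explained: PC1 0.6739 (67.39%), PC2 0.3261 (32.61%);  cumulative: 0.6739, 1


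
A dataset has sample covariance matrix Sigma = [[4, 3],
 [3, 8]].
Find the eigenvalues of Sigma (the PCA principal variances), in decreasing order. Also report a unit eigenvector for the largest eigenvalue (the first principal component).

Step 1 — characteristic polynomial of 2×2 Sigma:
  det(Sigma - λI) = λ² - trace · λ + det = 0.
  trace = 4 + 8 = 12, det = 4·8 - (3)² = 23.
Step 2 — discriminant:
  Δ = trace² - 4·det = 144 - 92 = 52.
Step 3 — eigenvalues:
  λ = (trace ± √Δ)/2 = (12 ± 7.2111)/2,
  λ_1 = 9.6056,  λ_2 = 2.3944.

Step 4 — unit eigenvector for λ_1: solve (Sigma - λ_1 I)v = 0. First row:
  (4 - 9.6056)·v_x + (3)·v_y = 0, i.e. (-5.6056)·v_x + (3)·v_y = 0,
  so v ∝ (b, λ_1 - a) = (3, 5.6056) = u.
  ||u|| = √((3)² + (5.6056)²) = √(40.4222) ≈ 6.3578,
  v_1 = u/||u|| ≈ (0.4719, 0.8817) (||v_1|| = 1).

λ_1 = 9.6056,  λ_2 = 2.3944;  v_1 ≈ (0.4719, 0.8817)


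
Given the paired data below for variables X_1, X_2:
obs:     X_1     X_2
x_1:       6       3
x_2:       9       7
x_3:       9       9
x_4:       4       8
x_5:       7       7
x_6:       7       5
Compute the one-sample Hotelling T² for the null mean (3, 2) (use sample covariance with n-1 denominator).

Step 1 — sample mean vector:
  mean(X_1) = (6 + 9 + 9 + 4 + 7 + 7) / 6 = 42/6 = 7
  mean(X_2) = (3 + 7 + 9 + 8 + 7 + 5) / 6 = 39/6 = 6.5
  x̄ = (7, 6.5),  deviation x̄ - mu_0 = (7, 6.5) - (3, 2) = (4, 4.5).

Step 2 — sample covariance matrix, S[i,j] = (1/(n-1)) · Σ_k (x_{k,i} - mean_i) · (x_{k,j} - mean_j), divisor n-1 = 5:
  S[X_1,X_1] = ((-1)·(-1) + (2)·(2) + (2)·(2) + (-3)·(-3) + (0)·(0) + (0)·(0)) / 5 = 18/5 = 3.6
  S[X_1,X_2] = ((-1)·(-3.5) + (2)·(0.5) + (2)·(2.5) + (-3)·(1.5) + (0)·(0.5) + (0)·(-1.5)) / 5 = 5/5 = 1
  S[X_2,X_2] = ((-3.5)·(-3.5) + (0.5)·(0.5) + (2.5)·(2.5) + (1.5)·(1.5) + (0.5)·(0.5) + (-1.5)·(-1.5)) / 5 = 23.5/5 = 4.7
  S = [[3.6, 1],
 [1, 4.7]].

Step 3 — invert S. det(S) = 3.6·4.7 - (1)² = 15.92.
  S^{-1} = (1/det) · [[d, -b], [-b, a]] = [[0.2952, -0.0628],
 [-0.0628, 0.2261]].

Step 4 — quadratic form (x̄ - mu_0)^T · S^{-1} · (x̄ - mu_0):
  S^{-1} · (x̄ - mu_0) = (0.8982, 0.7663),
  (x̄ - mu_0)^T · [...] = (4)·(0.8982) + (4.5)·(0.7663) = 7.0415.

Step 5 — scale by n: T² = 6 · 7.0415 = 42.2487.

T² ≈ 42.2487


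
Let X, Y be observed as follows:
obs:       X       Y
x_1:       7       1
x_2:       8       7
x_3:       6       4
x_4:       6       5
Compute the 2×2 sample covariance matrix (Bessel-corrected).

Step 1 — column means:
  mean(X) = (7 + 8 + 6 + 6) / 4 = 27/4 = 6.75
  mean(Y) = (1 + 7 + 4 + 5) / 4 = 17/4 = 4.25

Step 2 — sample covariance S[i,j] = (1/(n-1)) · Σ_k (x_{k,i} - mean_i) · (x_{k,j} - mean_j), with n-1 = 3.
  S[X,X] = ((0.25)·(0.25) + (1.25)·(1.25) + (-0.75)·(-0.75) + (-0.75)·(-0.75)) / 3 = 2.75/3 = 0.9167
  S[X,Y] = ((0.25)·(-3.25) + (1.25)·(2.75) + (-0.75)·(-0.25) + (-0.75)·(0.75)) / 3 = 2.25/3 = 0.75
  S[Y,Y] = ((-3.25)·(-3.25) + (2.75)·(2.75) + (-0.25)·(-0.25) + (0.75)·(0.75)) / 3 = 18.75/3 = 6.25

S is symmetric (S[j,i] = S[i,j]). Assembling:

S = [[0.9167, 0.75],
 [0.75, 6.25]]


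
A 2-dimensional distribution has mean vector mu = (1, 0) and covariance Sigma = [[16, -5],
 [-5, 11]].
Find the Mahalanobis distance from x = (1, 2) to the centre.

Step 1 — centre the observation: (x - mu) = (0, 2).

Step 2 — invert Sigma. det(Sigma) = 16·11 - (-5)² = 151.
  Sigma^{-1} = (1/det) · [[d, -b], [-b, a]] = [[0.0728, 0.0331],
 [0.0331, 0.106]].

Step 3 — form the quadratic (x - mu)^T · Sigma^{-1} · (x - mu):
  Sigma^{-1} · (x - mu) = (0.0662, 0.2119).
  (x - mu)^T · [Sigma^{-1} · (x - mu)] = (0)·(0.0662) + (2)·(0.2119) = 0.4238.

Step 4 — take square root: d = √(0.4238) ≈ 0.651.

d(x, mu) = √(0.4238) ≈ 0.651


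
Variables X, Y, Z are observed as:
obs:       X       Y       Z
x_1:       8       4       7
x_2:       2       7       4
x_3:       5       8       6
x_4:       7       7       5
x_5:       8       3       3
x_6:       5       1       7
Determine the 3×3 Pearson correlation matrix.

Step 1 — column means:
  mean(X) = (8 + 2 + 5 + 7 + 8 + 5) / 6 = 35/6 = 5.8333
  mean(Y) = (4 + 7 + 8 + 7 + 3 + 1) / 6 = 30/6 = 5
  mean(Z) = (7 + 4 + 6 + 5 + 3 + 7) / 6 = 32/6 = 5.3333

Step 2 — sample variances and covariances s[i,j] = (1/(n-1)) · Σ_k (x_{k,i} - mean_i) · (x_{k,j} - mean_j), with n-1 = 5:
  s[X,X] = ((2.1667)·(2.1667) + (-3.8333)·(-3.8333) + (-0.8333)·(-0.8333) + (1.1667)·(1.1667) + (2.1667)·(2.1667) + (-0.8333)·(-0.8333)) / 5 = 26.8333/5 = 5.3667
  s[X,Y] = ((2.1667)·(-1) + (-3.8333)·(2) + (-0.8333)·(3) + (1.1667)·(2) + (2.1667)·(-2) + (-0.8333)·(-4)) / 5 = -11/5 = -2.2
  s[X,Z] = ((2.1667)·(1.6667) + (-3.8333)·(-1.3333) + (-0.8333)·(0.6667) + (1.1667)·(-0.3333) + (2.1667)·(-2.3333) + (-0.8333)·(1.6667)) / 5 = 1.3333/5 = 0.2667
  s[Y,Y] = ((-1)·(-1) + (2)·(2) + (3)·(3) + (2)·(2) + (-2)·(-2) + (-4)·(-4)) / 5 = 38/5 = 7.6
  s[Y,Z] = ((-1)·(1.6667) + (2)·(-1.3333) + (3)·(0.6667) + (2)·(-0.3333) + (-2)·(-2.3333) + (-4)·(1.6667)) / 5 = -5/5 = -1
  s[Z,Z] = ((1.6667)·(1.6667) + (-1.3333)·(-1.3333) + (0.6667)·(0.6667) + (-0.3333)·(-0.3333) + (-2.3333)·(-2.3333) + (1.6667)·(1.6667)) / 5 = 13.3333/5 = 2.6667
  Sample standard deviations s_i = √(s[i,i]):
  s(X) = √(5.3667) = 2.3166
  s(Y) = √(7.6) = 2.7568
  s(Z) = √(2.6667) = 1.633

Step 3 — r_{ij} = s_{ij} / (s_i · s_j):
  r[X,X] = 1 (diagonal).
  r[X,Y] = -2.2 / (2.3166 · 2.7568) = -2.2 / 6.3864 = -0.3445
  r[X,Z] = 0.2667 / (2.3166 · 1.633) = 0.2667 / 3.783 = 0.0705
  r[Y,Y] = 1 (diagonal).
  r[Y,Z] = -1 / (2.7568 · 1.633) = -1 / 4.5019 = -0.2221
  r[Z,Z] = 1 (diagonal).

R is symmetric with unit diagonal. Assembling:

R = [[1, -0.3445, 0.0705],
 [-0.3445, 1, -0.2221],
 [0.0705, -0.2221, 1]]


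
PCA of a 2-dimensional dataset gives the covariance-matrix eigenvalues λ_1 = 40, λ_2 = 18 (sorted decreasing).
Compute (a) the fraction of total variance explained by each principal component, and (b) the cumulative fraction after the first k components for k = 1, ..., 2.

Step 1 — total variance = trace(Sigma) = Σ λ_i = 40 + 18 = 58.

Step 2 — fraction explained by component i = λ_i / Σ λ:
  PC1: 40/58 = 0.6897
  PC2: 18/58 = 0.3103

Step 3 — cumulative fraction after k components = (λ_1 + ... + λ_k) / Σ λ:
  k = 1: 40/58 = 0.6897
  k = 2: (40 + 18)/58 = 58/58 = 1

Summary (fraction, with percent):

explained: PC1 0.6897 (68.97%), PC2 0.3103 (31.03%);  cumulative: 0.6897, 1


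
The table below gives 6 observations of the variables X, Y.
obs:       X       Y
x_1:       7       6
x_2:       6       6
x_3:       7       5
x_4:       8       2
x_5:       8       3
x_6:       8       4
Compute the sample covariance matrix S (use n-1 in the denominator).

Step 1 — column means:
  mean(X) = (7 + 6 + 7 + 8 + 8 + 8) / 6 = 44/6 = 7.3333
  mean(Y) = (6 + 6 + 5 + 2 + 3 + 4) / 6 = 26/6 = 4.3333

Step 2 — sample covariance S[i,j] = (1/(n-1)) · Σ_k (x_{k,i} - mean_i) · (x_{k,j} - mean_j), with n-1 = 5.
  S[X,X] = ((-0.3333)·(-0.3333) + (-1.3333)·(-1.3333) + (-0.3333)·(-0.3333) + (0.6667)·(0.6667) + (0.6667)·(0.6667) + (0.6667)·(0.6667)) / 5 = 3.3333/5 = 0.6667
  S[X,Y] = ((-0.3333)·(1.6667) + (-1.3333)·(1.6667) + (-0.3333)·(0.6667) + (0.6667)·(-2.3333) + (0.6667)·(-1.3333) + (0.6667)·(-0.3333)) / 5 = -5.6667/5 = -1.1333
  S[Y,Y] = ((1.6667)·(1.6667) + (1.6667)·(1.6667) + (0.6667)·(0.6667) + (-2.3333)·(-2.3333) + (-1.3333)·(-1.3333) + (-0.3333)·(-0.3333)) / 5 = 13.3333/5 = 2.6667

S is symmetric (S[j,i] = S[i,j]). Assembling:

S = [[0.6667, -1.1333],
 [-1.1333, 2.6667]]


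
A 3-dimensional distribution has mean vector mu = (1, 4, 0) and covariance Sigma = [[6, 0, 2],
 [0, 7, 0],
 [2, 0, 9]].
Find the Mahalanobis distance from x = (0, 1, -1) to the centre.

Step 1 — centre the observation: (x - mu) = (-1, -3, -1).

Step 2 — invert Sigma (cofactor / det for 3×3, or solve directly):
  Sigma^{-1} = [[0.18, 0, -0.04],
 [0, 0.1429, 0],
 [-0.04, 0, 0.12]].

Step 3 — form the quadratic (x - mu)^T · Sigma^{-1} · (x - mu):
  Sigma^{-1} · (x - mu) = (-0.14, -0.4286, -0.08).
  (x - mu)^T · [Sigma^{-1} · (x - mu)] = (-1)·(-0.14) + (-3)·(-0.4286) + (-1)·(-0.08) = 1.5057.

Step 4 — take square root: d = √(1.5057) ≈ 1.2271.

d(x, mu) = √(1.5057) ≈ 1.2271


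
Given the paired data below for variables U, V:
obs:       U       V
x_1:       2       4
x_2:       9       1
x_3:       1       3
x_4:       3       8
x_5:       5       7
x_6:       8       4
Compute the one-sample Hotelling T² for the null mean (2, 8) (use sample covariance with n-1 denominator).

Step 1 — sample mean vector:
  mean(U) = (2 + 9 + 1 + 3 + 5 + 8) / 6 = 28/6 = 4.6667
  mean(V) = (4 + 1 + 3 + 8 + 7 + 4) / 6 = 27/6 = 4.5
  x̄ = (4.6667, 4.5),  deviation x̄ - mu_0 = (4.6667, 4.5) - (2, 8) = (2.6667, -3.5).

Step 2 — sample covariance matrix, S[i,j] = (1/(n-1)) · Σ_k (x_{k,i} - mean_i) · (x_{k,j} - mean_j), divisor n-1 = 5:
  S[U,U] = ((-2.6667)·(-2.6667) + (4.3333)·(4.3333) + (-3.6667)·(-3.6667) + (-1.6667)·(-1.6667) + (0.3333)·(0.3333) + (3.3333)·(3.3333)) / 5 = 53.3333/5 = 10.6667
  S[U,V] = ((-2.6667)·(-0.5) + (4.3333)·(-3.5) + (-3.6667)·(-1.5) + (-1.6667)·(3.5) + (0.3333)·(2.5) + (3.3333)·(-0.5)) / 5 = -15/5 = -3
  S[V,V] = ((-0.5)·(-0.5) + (-3.5)·(-3.5) + (-1.5)·(-1.5) + (3.5)·(3.5) + (2.5)·(2.5) + (-0.5)·(-0.5)) / 5 = 33.5/5 = 6.7
  S = [[10.6667, -3],
 [-3, 6.7]].

Step 3 — invert S. det(S) = 10.6667·6.7 - (-3)² = 62.4667.
  S^{-1} = (1/det) · [[d, -b], [-b, a]] = [[0.1073, 0.048],
 [0.048, 0.1708]].

Step 4 — quadratic form (x̄ - mu_0)^T · S^{-1} · (x̄ - mu_0):
  S^{-1} · (x̄ - mu_0) = (0.1179, -0.4696),
  (x̄ - mu_0)^T · [...] = (2.6667)·(0.1179) + (-3.5)·(-0.4696) = 1.958.

Step 5 — scale by n: T² = 6 · 1.958 = 11.7481.

T² ≈ 11.7481
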